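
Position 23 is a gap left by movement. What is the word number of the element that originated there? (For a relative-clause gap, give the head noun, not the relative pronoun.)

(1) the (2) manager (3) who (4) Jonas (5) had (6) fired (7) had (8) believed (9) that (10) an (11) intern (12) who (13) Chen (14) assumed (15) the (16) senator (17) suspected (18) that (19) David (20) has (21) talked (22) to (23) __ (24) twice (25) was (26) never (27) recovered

The gap at 23 is the prepositional object of "talked", inside a relative clause.
The relative pronoun is "who" (word 12); it is bound by the head noun immediately before it.
Its filler is the head noun "intern", at word 11.

11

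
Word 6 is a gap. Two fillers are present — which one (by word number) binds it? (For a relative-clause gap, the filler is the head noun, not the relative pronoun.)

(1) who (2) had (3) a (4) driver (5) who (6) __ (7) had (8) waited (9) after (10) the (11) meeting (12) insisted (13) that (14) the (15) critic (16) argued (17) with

4

The marked gap is inside the relative clause, the subject of "waited".
Its filler is the head noun "driver" (via "who"), at word 4.
(The other dependency links word 1 to a gap after word 17.)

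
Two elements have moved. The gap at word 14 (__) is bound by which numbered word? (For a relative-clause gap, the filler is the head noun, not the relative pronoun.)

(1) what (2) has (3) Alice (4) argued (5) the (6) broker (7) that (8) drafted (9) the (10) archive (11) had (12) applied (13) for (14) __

1

The marked gap is the object of the preposition "for" of "applied".
Its filler is the fronted wh-phrase "what", at word 1.
(The other dependency links word 6 to a gap after word 7.)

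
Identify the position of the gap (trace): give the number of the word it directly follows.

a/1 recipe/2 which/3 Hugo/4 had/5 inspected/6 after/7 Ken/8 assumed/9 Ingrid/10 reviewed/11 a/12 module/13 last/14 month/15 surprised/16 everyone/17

The displaced element is "a recipe" (word 2).
It functions as the direct object of "inspected", so the gap sits immediately after word 6 ("inspected").
Base order: Hugo had inspected a recipe after Ken assumed Ingrid reviewed a module last month.

6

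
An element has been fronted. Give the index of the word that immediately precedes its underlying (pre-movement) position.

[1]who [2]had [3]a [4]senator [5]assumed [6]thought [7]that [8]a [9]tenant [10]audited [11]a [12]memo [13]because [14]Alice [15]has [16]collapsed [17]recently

The displaced element is "who" (word 1).
It is linked across 1 clause boundary (Ø).
It functions as the subject of "thought", so the gap sits immediately after word 5 ("assumed").
Base order: A senator had assumed who thought that a tenant audited a memo because Alice has collapsed recently.

5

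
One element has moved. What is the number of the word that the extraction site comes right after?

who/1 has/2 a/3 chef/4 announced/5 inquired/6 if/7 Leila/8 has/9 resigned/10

5

The displaced element is "who" (word 1).
It is linked across 1 clause boundary (Ø).
It functions as the subject of "inquired", so the gap sits immediately after word 5 ("announced").
Base order: A chef has announced that who inquired if Leila has resigned.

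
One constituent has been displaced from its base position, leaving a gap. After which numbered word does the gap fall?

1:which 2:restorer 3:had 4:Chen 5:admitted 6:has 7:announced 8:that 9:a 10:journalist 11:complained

5

The displaced element is "which restorer" (word 2).
It is linked across 1 clause boundary (Ø).
It functions as the subject of "announced", so the gap sits immediately after word 5 ("admitted").
Base order: Chen had admitted which restorer has announced that a journalist complained.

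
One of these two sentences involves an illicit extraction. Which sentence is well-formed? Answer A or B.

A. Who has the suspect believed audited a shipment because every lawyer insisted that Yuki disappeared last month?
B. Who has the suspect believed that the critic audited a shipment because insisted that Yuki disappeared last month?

In B, the wh-phrase is extracted from inside an adjunct island (introduced by "because"), which blocks movement.
In A, the extraction path crosses only that-complement boundaries, which are transparent.
So A is grammatical.

A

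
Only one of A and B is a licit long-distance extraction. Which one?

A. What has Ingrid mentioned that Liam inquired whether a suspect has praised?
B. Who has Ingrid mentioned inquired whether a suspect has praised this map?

B

In A, the wh-phrase is extracted from inside a wh-island (introduced by "whether"), which blocks movement.
In B, the extraction path crosses only that-complement boundaries, which are transparent.
So B is grammatical.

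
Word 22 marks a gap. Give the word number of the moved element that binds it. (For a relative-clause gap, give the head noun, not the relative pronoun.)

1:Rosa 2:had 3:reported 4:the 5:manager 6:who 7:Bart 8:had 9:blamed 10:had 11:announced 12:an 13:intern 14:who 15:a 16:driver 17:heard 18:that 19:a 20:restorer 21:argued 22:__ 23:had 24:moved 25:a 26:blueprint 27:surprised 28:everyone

13

The gap at 22 is the subject of "moved", inside a relative clause.
The relative pronoun is "who" (word 14); it is bound by the head noun immediately before it.
Its filler is the head noun "intern", at word 13.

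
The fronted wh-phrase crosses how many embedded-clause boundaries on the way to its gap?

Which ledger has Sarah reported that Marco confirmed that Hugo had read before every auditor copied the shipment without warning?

"which ledger" is extracted from the object of "read".
Boundaries crossed, outermost first: [that], [that] — 2 in total.

2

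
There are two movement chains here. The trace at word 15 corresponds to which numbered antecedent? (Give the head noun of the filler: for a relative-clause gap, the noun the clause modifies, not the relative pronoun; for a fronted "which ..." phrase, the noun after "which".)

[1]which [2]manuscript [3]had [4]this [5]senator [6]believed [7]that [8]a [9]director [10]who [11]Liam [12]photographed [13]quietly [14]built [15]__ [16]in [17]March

The marked gap is the direct object of "built".
Its filler is the fronted wh-phrase "which manuscript", at word 2.
(The other dependency links word 9 to a gap after word 12.)

2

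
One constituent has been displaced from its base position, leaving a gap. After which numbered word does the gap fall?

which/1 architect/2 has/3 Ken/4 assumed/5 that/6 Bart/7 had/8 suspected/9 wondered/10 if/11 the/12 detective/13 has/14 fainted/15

The displaced element is "which architect" (word 2).
It is linked across 2 clause boundaries (that → Ø).
It functions as the subject of "wondered", so the gap sits immediately after word 9 ("suspected").
Base order: Ken has assumed that Bart had suspected which architect wondered if the detective has fainted.

9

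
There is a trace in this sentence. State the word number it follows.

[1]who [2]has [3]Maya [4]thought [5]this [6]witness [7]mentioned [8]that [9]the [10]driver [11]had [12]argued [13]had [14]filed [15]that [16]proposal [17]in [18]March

The displaced element is "who" (word 1).
It is linked across 3 clause boundaries (Ø → that → Ø).
It functions as the subject of "filed", so the gap sits immediately after word 12 ("argued").
Base order: Maya has thought this witness mentioned that the driver had argued that who had filed that proposal in March.

12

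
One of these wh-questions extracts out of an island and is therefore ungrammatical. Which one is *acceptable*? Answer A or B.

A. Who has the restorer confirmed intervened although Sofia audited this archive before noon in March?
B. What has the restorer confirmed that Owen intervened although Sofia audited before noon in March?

A

In B, the wh-phrase is extracted from inside an adjunct island (introduced by "although"), which blocks movement.
In A, the extraction path crosses only that-complement boundaries, which are transparent.
So A is grammatical.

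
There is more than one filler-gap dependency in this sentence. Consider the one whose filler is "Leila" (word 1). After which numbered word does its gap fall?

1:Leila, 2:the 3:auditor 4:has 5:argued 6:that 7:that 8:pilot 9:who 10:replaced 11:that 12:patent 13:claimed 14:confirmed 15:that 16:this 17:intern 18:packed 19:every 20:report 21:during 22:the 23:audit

The displaced element is "Leila" (word 1).
It is linked across 2 clause boundaries (that → Ø).
It functions as the subject of "confirmed", so the gap sits immediately after word 13 ("claimed").
Base order: The auditor has argued that that pilot who replaced that patent claimed that Leila confirmed that this intern packed every report during the audit.

13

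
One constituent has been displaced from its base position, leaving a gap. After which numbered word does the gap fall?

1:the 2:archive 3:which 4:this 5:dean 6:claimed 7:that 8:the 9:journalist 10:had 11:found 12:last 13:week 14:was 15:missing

11

The displaced element is "the archive" (word 2).
It is linked across 1 clause boundary (that).
It functions as the direct object of "found", so the gap sits immediately after word 11 ("found").
Base order: This dean claimed that the journalist had found the archive last week.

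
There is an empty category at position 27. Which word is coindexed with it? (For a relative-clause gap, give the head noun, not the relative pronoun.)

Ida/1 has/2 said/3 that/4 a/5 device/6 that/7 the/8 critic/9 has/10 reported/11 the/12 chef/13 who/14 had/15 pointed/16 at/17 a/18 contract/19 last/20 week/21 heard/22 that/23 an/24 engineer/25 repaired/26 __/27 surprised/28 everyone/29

The gap at 27 is the object of "repaired", inside a relative clause.
The relative pronoun is "that" (word 7); it is bound by the head noun immediately before it.
Its filler is the head noun "device", at word 6.

6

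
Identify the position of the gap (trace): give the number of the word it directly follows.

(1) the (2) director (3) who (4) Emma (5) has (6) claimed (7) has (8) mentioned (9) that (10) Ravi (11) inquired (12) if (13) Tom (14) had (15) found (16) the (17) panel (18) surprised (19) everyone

The displaced element is "the director" (word 2).
It is linked across 1 clause boundary (Ø).
It functions as the subject of "mentioned", so the gap sits immediately after word 6 ("claimed").
Base order: Emma has claimed that the director has mentioned that Ravi inquired if Tom had found the panel.

6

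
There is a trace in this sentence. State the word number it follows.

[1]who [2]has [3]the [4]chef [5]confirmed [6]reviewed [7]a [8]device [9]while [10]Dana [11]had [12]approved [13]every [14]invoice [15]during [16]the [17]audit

5

The displaced element is "who" (word 1).
It is linked across 1 clause boundary (Ø).
It functions as the subject of "reviewed", so the gap sits immediately after word 5 ("confirmed").
Base order: The chef has confirmed that who reviewed a device while Dana had approved every invoice during the audit.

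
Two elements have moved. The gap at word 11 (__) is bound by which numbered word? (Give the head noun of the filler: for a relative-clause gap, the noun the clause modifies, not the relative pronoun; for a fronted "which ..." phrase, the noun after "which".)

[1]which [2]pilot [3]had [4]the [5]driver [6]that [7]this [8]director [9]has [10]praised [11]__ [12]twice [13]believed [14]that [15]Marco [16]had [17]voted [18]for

The marked gap is inside the relative clause, the direct object of "praised".
Its filler is the head noun "driver" (via "that"), at word 5.
(The other dependency links word 2 to a gap after word 18.)

5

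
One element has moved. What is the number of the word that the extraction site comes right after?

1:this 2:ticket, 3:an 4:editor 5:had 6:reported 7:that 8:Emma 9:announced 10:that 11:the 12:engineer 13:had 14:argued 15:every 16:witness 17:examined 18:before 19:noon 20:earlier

17

The displaced element is "this ticket" (word 2).
It is linked across 3 clause boundaries (that → that → Ø).
It functions as the direct object of "examined", so the gap sits immediately after word 17 ("examined").
Base order: An editor had reported that Emma announced that the engineer had argued every witness examined this ticket before noon earlier.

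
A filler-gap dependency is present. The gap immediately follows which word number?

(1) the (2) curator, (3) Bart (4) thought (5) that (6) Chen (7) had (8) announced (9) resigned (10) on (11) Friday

8

The displaced element is "the curator" (word 2).
It is linked across 2 clause boundaries (that → Ø).
It functions as the subject of "resigned", so the gap sits immediately after word 8 ("announced").
Base order: Bart thought that Chen had announced that the curator resigned on Friday.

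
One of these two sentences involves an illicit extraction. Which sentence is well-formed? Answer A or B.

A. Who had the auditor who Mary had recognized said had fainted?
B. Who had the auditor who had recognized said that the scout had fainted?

A

In B, the wh-phrase is extracted from inside a complex-NP island (relative clause) (introduced by "who"), which blocks movement.
In A, the extraction path crosses only that-complement boundaries, which are transparent.
So A is grammatical.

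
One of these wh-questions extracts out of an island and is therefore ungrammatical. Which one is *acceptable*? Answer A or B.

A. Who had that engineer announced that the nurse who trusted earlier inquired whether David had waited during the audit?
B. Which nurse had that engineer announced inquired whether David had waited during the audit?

In A, the wh-phrase is extracted from inside a complex-NP island (relative clause) (introduced by "who"), which blocks movement.
In B, the extraction path crosses only that-complement boundaries, which are transparent.
So B is grammatical.

B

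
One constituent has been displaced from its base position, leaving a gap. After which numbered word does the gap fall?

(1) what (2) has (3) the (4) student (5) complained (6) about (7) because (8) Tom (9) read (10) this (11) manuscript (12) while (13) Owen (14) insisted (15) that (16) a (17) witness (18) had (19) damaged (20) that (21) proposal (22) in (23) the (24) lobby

6

The displaced element is "what" (word 1).
It functions as the object of the preposition "about" of "complained", so the gap sits immediately after word 6 ("about").
Base order: The student has complained about what because Tom read this manuscript while Owen insisted that a witness had damaged that proposal in the lobby.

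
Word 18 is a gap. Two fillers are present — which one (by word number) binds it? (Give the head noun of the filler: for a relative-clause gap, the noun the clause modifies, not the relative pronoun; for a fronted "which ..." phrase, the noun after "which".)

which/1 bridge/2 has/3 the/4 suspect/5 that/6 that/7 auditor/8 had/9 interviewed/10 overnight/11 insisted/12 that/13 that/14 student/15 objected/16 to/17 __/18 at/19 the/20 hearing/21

2

The marked gap is the object of the preposition "to" of "objected".
Its filler is the fronted wh-phrase "which bridge", at word 2.
(The other dependency links word 5 to a gap after word 10.)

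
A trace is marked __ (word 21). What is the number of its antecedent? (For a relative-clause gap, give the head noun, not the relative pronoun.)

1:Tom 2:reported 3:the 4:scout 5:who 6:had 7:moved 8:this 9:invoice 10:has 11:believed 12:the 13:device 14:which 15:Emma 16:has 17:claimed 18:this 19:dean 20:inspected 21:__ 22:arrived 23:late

The gap at 21 is the object of "inspected", inside a relative clause.
The relative pronoun is "which" (word 14); it is bound by the head noun immediately before it.
Its filler is the head noun "device", at word 13.

13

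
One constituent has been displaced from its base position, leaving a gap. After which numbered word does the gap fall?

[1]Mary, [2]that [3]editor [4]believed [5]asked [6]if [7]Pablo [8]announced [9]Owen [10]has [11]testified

4

The displaced element is "Mary" (word 1).
It is linked across 1 clause boundary (Ø).
It functions as the subject of "asked", so the gap sits immediately after word 4 ("believed").
Base order: That editor believed Mary asked if Pablo announced Owen has testified.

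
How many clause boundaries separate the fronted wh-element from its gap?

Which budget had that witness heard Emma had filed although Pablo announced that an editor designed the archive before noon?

1

"which budget" is extracted from the object of "filed".
Boundaries crossed, outermost first: [Ø] — 1 in total.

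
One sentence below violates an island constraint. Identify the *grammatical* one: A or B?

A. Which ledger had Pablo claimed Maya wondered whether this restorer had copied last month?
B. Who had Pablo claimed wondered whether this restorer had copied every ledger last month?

In A, the wh-phrase is extracted from inside a wh-island (introduced by "whether"), which blocks movement.
In B, the extraction path crosses only that-complement boundaries, which are transparent.
So B is grammatical.

B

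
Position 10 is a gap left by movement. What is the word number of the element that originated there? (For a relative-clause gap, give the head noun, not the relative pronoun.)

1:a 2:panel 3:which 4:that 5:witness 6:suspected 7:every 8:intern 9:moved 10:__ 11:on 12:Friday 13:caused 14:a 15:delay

The gap at 10 is the object of "moved", inside a relative clause.
The relative pronoun is "which" (word 3); it is bound by the head noun immediately before it.
Its filler is the head noun "panel", at word 2.

2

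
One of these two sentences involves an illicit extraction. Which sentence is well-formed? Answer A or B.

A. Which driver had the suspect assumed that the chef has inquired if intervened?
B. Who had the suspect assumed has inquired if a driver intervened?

B

In A, the wh-phrase is extracted from inside a wh-island (introduced by "if"), which blocks movement.
In B, the extraction path crosses only that-complement boundaries, which are transparent.
So B is grammatical.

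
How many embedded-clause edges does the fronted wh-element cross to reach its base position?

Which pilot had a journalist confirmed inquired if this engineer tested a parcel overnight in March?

1

"which pilot" is extracted from the subject of "inquired".
Boundaries crossed, outermost first: [Ø] — 1 in total.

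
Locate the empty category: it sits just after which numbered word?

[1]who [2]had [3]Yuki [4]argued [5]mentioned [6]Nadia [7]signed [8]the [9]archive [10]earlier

The displaced element is "who" (word 1).
It is linked across 1 clause boundary (Ø).
It functions as the subject of "mentioned", so the gap sits immediately after word 4 ("argued").
Base order: Yuki had argued that who mentioned Nadia signed the archive earlier.

4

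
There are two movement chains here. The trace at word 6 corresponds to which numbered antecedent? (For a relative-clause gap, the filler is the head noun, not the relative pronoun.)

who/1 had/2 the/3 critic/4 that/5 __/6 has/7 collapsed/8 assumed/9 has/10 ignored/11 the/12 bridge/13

The marked gap is inside the relative clause, the subject of "collapsed".
Its filler is the head noun "critic" (via "that"), at word 4.
(The other dependency links word 1 to a gap after word 9.)

4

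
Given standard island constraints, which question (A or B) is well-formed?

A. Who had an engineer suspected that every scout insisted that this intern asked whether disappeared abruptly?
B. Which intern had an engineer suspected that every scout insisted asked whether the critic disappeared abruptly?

In A, the wh-phrase is extracted from inside a wh-island (introduced by "whether"), which blocks movement.
In B, the extraction path crosses only that-complement boundaries, which are transparent.
So B is grammatical.

B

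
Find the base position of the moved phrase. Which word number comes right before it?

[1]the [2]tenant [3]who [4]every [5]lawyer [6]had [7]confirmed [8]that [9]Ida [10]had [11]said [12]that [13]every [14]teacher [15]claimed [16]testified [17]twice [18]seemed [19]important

The displaced element is "the tenant" (word 2).
It is linked across 3 clause boundaries (that → that → Ø).
It functions as the subject of "testified", so the gap sits immediately after word 15 ("claimed").
Base order: Every lawyer had confirmed that Ida had said that every teacher claimed that the tenant testified twice.

15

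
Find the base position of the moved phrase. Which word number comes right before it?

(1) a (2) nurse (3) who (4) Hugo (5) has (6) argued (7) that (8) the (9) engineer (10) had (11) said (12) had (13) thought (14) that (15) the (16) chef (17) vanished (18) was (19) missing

11

The displaced element is "a nurse" (word 2).
It is linked across 2 clause boundaries (that → Ø).
It functions as the subject of "thought", so the gap sits immediately after word 11 ("said").
Base order: Hugo has argued that the engineer had said a nurse had thought that the chef vanished.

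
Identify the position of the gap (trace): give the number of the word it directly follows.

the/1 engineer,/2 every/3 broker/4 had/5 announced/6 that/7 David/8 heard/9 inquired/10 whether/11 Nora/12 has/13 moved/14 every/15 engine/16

9

The displaced element is "the engineer" (word 2).
It is linked across 2 clause boundaries (that → Ø).
It functions as the subject of "inquired", so the gap sits immediately after word 9 ("heard").
Base order: Every broker had announced that David heard that the engineer inquired whether Nora has moved every engine.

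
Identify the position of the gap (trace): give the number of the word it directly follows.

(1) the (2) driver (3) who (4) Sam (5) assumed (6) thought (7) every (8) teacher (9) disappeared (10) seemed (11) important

The displaced element is "the driver" (word 2).
It is linked across 1 clause boundary (Ø).
It functions as the subject of "thought", so the gap sits immediately after word 5 ("assumed").
Base order: Sam assumed that the driver thought every teacher disappeared.

5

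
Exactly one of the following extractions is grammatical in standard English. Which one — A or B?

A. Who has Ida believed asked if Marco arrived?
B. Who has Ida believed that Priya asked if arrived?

A

In B, the wh-phrase is extracted from inside a wh-island (introduced by "if"), which blocks movement.
In A, the extraction path crosses only that-complement boundaries, which are transparent.
So A is grammatical.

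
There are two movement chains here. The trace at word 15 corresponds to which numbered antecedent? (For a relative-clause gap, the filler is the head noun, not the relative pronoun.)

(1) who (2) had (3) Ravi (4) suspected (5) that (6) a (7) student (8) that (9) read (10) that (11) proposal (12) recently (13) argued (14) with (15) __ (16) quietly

1

The marked gap is the object of the preposition "with" of "argued".
Its filler is the fronted wh-phrase "who", at word 1.
(The other dependency links word 7 to a gap after word 8.)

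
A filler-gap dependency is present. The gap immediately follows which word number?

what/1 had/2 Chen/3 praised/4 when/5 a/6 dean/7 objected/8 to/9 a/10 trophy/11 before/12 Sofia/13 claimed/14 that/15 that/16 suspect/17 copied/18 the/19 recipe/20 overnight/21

The displaced element is "what" (word 1).
It functions as the direct object of "praised", so the gap sits immediately after word 4 ("praised").
Base order: Chen had praised what when a dean objected to a trophy before Sofia claimed that that suspect copied the recipe overnight.

4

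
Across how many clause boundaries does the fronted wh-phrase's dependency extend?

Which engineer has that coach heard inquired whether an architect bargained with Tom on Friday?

1

"which engineer" is extracted from the subject of "inquired".
Boundaries crossed, outermost first: [Ø] — 1 in total.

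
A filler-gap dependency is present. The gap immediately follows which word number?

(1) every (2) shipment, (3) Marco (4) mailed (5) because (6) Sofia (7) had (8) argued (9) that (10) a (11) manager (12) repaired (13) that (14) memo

4

The displaced element is "every shipment" (word 2).
It functions as the direct object of "mailed", so the gap sits immediately after word 4 ("mailed").
Base order: Marco mailed every shipment because Sofia had argued that a manager repaired that memo.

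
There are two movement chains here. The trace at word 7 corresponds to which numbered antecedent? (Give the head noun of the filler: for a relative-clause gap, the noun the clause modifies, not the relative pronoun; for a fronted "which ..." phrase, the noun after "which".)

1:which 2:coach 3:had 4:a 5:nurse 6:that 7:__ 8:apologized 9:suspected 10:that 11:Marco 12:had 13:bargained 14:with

5

The marked gap is inside the relative clause, the subject of "apologized".
Its filler is the head noun "nurse" (via "that"), at word 5.
(The other dependency links word 2 to a gap after word 14.)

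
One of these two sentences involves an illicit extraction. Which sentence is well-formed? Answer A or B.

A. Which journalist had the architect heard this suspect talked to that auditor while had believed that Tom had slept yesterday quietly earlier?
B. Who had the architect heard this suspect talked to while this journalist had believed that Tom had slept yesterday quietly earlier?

B

In A, the wh-phrase is extracted from inside an adjunct island (introduced by "while"), which blocks movement.
In B, the extraction path crosses only that-complement boundaries, which are transparent.
So B is grammatical.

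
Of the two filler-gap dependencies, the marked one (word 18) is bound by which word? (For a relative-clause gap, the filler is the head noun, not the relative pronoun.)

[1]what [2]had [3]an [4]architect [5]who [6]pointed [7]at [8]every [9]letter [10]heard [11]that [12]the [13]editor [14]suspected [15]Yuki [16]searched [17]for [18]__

1

The marked gap is the object of the preposition "for" of "searched".
Its filler is the fronted wh-phrase "what", at word 1.
(The other dependency links word 4 to a gap after word 5.)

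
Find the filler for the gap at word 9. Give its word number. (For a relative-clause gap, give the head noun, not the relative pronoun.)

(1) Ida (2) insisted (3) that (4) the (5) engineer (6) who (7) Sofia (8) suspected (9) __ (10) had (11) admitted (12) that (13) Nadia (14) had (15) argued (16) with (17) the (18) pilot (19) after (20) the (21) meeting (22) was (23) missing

5

The gap at 9 is the subject of "admitted", inside a relative clause.
The relative pronoun is "who" (word 6); it is bound by the head noun immediately before it.
Its filler is the head noun "engineer", at word 5.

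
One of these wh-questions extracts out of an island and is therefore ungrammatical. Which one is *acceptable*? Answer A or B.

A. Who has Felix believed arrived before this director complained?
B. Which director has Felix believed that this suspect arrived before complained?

A

In B, the wh-phrase is extracted from inside an adjunct island (introduced by "before"), which blocks movement.
In A, the extraction path crosses only that-complement boundaries, which are transparent.
So A is grammatical.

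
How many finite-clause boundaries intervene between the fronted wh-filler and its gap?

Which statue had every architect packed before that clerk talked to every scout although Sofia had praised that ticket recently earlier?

0

"which statue" originates inside the matrix clause — no clause boundary is crossed.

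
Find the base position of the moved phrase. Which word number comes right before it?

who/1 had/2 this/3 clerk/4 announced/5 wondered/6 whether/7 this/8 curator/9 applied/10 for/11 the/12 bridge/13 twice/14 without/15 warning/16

5

The displaced element is "who" (word 1).
It is linked across 1 clause boundary (Ø).
It functions as the subject of "wondered", so the gap sits immediately after word 5 ("announced").
Base order: This clerk had announced that who wondered whether this curator applied for the bridge twice without warning.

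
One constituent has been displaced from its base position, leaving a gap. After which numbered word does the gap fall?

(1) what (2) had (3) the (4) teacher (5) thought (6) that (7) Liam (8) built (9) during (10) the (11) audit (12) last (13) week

8

The displaced element is "what" (word 1).
It is linked across 1 clause boundary (that).
It functions as the direct object of "built", so the gap sits immediately after word 8 ("built").
Base order: The teacher had thought that Liam built what during the audit last week.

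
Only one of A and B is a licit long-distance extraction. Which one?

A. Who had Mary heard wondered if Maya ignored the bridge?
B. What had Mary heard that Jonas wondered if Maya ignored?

In B, the wh-phrase is extracted from inside a wh-island (introduced by "if"), which blocks movement.
In A, the extraction path crosses only that-complement boundaries, which are transparent.
So A is grammatical.

A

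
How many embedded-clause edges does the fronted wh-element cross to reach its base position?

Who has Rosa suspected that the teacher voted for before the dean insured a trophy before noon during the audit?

"who" is extracted from the PP object of "voted".
Boundaries crossed, outermost first: [that] — 1 in total.

1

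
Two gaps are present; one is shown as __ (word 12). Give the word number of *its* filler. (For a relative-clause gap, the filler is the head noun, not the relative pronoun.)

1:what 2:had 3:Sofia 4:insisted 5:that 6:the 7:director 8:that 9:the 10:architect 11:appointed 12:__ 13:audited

The marked gap is inside the relative clause, the direct object of "appointed".
Its filler is the head noun "director" (via "that"), at word 7.
(The other dependency links word 1 to a gap after word 13.)

7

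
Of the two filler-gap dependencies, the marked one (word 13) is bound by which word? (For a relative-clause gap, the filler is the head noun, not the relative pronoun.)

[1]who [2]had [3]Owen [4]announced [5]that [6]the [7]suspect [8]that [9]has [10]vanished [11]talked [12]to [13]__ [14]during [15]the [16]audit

1

The marked gap is the object of the preposition "to" of "talked".
Its filler is the fronted wh-phrase "who", at word 1.
(The other dependency links word 7 to a gap after word 8.)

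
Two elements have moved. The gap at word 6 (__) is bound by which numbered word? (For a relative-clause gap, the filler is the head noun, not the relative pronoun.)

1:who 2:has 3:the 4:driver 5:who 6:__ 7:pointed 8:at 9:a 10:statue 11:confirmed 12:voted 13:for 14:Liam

4

The marked gap is inside the relative clause, the subject of "pointed".
Its filler is the head noun "driver" (via "who"), at word 4.
(The other dependency links word 1 to a gap after word 11.)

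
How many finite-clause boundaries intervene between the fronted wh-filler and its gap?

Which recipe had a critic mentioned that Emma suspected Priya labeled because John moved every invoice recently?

"which recipe" is extracted from the object of "labeled".
Boundaries crossed, outermost first: [that], [Ø] — 2 in total.

2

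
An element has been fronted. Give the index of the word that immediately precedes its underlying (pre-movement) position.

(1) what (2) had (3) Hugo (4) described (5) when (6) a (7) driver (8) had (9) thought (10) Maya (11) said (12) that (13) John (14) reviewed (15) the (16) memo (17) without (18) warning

4

The displaced element is "what" (word 1).
It functions as the direct object of "described", so the gap sits immediately after word 4 ("described").
Base order: Hugo had described what when a driver had thought Maya said that John reviewed the memo without warning.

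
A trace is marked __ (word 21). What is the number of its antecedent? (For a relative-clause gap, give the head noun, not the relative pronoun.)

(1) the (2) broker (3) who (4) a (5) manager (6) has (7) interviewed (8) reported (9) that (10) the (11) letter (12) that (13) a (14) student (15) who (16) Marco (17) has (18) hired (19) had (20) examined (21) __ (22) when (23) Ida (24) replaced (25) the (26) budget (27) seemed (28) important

11

The gap at 21 is the object of "examined", inside a relative clause.
The relative pronoun is "that" (word 12); it is bound by the head noun immediately before it.
Its filler is the head noun "letter", at word 11.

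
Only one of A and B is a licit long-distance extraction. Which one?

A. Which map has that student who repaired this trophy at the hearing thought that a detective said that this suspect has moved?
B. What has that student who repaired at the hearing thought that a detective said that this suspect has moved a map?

In B, the wh-phrase is extracted from inside a complex-NP island (relative clause) (introduced by "who"), which blocks movement.
In A, the extraction path crosses only that-complement boundaries, which are transparent.
So A is grammatical.

A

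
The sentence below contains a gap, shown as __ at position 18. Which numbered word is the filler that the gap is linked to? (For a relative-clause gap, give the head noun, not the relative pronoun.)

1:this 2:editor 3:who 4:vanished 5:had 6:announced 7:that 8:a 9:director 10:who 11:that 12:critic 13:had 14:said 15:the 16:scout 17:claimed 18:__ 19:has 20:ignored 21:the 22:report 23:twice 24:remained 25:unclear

The gap at 18 is the subject of "ignored", inside a relative clause.
The relative pronoun is "who" (word 10); it is bound by the head noun immediately before it.
Its filler is the head noun "director", at word 9.

9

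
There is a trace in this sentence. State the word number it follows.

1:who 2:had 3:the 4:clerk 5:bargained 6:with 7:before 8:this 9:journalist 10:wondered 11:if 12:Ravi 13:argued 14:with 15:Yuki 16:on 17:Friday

The displaced element is "who" (word 1).
It functions as the object of the preposition "with" of "bargained", so the gap sits immediately after word 6 ("with").
Base order: The clerk had bargained with who before this journalist wondered if Ravi argued with Yuki on Friday.

6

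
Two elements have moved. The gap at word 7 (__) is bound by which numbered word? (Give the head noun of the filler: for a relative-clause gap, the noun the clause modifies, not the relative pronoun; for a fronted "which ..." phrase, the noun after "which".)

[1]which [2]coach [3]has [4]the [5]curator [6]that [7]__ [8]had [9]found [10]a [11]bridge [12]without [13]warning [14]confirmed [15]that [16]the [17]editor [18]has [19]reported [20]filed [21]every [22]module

5

The marked gap is inside the relative clause, the subject of "found".
Its filler is the head noun "curator" (via "that"), at word 5.
(The other dependency links word 2 to a gap after word 19.)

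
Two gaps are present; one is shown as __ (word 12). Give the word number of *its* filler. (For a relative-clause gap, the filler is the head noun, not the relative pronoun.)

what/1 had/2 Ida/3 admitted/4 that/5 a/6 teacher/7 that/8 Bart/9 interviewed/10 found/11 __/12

1

The marked gap is the direct object of "found".
Its filler is the fronted wh-phrase "what", at word 1.
(The other dependency links word 7 to a gap after word 10.)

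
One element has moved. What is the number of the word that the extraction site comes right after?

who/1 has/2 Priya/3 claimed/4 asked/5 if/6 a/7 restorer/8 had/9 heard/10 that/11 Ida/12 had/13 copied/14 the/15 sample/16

The displaced element is "who" (word 1).
It is linked across 1 clause boundary (Ø).
It functions as the subject of "asked", so the gap sits immediately after word 4 ("claimed").
Base order: Priya has claimed that who asked if a restorer had heard that Ida had copied the sample.

4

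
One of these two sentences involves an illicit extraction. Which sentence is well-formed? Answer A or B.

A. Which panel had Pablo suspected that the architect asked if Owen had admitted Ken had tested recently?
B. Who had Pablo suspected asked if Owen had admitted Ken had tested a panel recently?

In A, the wh-phrase is extracted from inside a wh-island (introduced by "if"), which blocks movement.
In B, the extraction path crosses only that-complement boundaries, which are transparent.
So B is grammatical.

B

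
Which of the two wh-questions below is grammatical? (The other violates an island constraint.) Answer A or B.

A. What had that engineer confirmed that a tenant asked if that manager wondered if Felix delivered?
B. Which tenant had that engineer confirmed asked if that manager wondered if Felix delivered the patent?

B

In A, the wh-phrase is extracted from inside a wh-island (introduced by "if"), which blocks movement.
In B, the extraction path crosses only that-complement boundaries, which are transparent.
So B is grammatical.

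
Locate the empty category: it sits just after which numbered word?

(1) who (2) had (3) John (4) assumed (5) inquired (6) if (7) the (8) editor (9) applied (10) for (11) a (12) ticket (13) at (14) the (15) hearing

4

The displaced element is "who" (word 1).
It is linked across 1 clause boundary (Ø).
It functions as the subject of "inquired", so the gap sits immediately after word 4 ("assumed").
Base order: John had assumed that who inquired if the editor applied for a ticket at the hearing.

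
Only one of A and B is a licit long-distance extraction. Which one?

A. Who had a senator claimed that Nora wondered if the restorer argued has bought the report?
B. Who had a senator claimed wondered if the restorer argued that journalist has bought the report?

In A, the wh-phrase is extracted from inside a wh-island (introduced by "if"), which blocks movement.
In B, the extraction path crosses only that-complement boundaries, which are transparent.
So B is grammatical.

B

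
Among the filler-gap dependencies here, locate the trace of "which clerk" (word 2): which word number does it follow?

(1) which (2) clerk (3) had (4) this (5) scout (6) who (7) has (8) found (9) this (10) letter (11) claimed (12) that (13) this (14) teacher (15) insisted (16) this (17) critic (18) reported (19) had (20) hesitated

The displaced element is "which clerk" (word 2).
It is linked across 3 clause boundaries (that → Ø → Ø).
It functions as the subject of "hesitated", so the gap sits immediately after word 18 ("reported").
Base order: This scout who has found this letter had claimed that this teacher insisted this critic reported that which clerk had hesitated.

18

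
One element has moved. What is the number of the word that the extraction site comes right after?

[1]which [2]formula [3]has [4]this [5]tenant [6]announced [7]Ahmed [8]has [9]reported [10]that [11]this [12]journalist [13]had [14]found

14

The displaced element is "which formula" (word 2).
It is linked across 2 clause boundaries (Ø → that).
It functions as the direct object of "found", so the gap sits immediately after word 14 ("found").
Base order: This tenant has announced Ahmed has reported that this journalist had found which formula.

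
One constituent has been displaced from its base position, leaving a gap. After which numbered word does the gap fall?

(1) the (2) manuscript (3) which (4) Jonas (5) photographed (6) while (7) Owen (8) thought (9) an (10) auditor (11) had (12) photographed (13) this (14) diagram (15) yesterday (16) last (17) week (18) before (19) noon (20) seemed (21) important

The displaced element is "the manuscript" (word 2).
It functions as the direct object of "photographed", so the gap sits immediately after word 5 ("photographed").
Base order: Jonas photographed the manuscript while Owen thought an auditor had photographed this diagram yesterday last week before noon.

5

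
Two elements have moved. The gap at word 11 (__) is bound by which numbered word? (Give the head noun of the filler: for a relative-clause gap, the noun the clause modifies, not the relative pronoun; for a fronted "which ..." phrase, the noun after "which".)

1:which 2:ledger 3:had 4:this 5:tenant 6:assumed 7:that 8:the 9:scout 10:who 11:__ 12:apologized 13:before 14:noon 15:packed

9

The marked gap is inside the relative clause, the subject of "apologized".
Its filler is the head noun "scout" (via "who"), at word 9.
(The other dependency links word 2 to a gap after word 15.)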